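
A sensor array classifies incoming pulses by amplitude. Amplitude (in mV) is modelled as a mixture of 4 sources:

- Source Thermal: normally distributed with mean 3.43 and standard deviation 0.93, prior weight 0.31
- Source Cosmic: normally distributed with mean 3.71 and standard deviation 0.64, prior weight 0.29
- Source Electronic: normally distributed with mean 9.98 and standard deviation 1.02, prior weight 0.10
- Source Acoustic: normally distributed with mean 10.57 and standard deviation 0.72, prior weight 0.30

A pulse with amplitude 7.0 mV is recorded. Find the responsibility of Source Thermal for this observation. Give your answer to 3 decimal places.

0.133

P(component k | x) = P(Z=k)·f_k(x) / marginal(x), where marginal(x) = Σ_j P(Z=j)·f_j(x).
Evaluate each component's likelihood at the observed value:
  p_Thermal = (1/(0.93·√(2π)))·exp(−(7.0−3.43)²/(2·0.93²)) = 0.428970·exp(-7.36785) = 0.000270777
  p_Cosmic = (1/(0.64·√(2π)))·exp(−(7.0−3.71)²/(2·0.64²)) = 0.623347·exp(-13.21301) = 1.13865e-06
  p_Electronic = (1/(1.02·√(2π)))·exp(−(7.0−9.98)²/(2·1.02²)) = 0.391120·exp(-4.26778) = 0.0054807
  p_Acoustic = (1/(0.72·√(2π)))·exp(−(7.0−10.57)²/(2·0.72²)) = 0.554087·exp(-12.29253) = 2.54096e-06
Weight by the priors:
  P(Z=Thermal)·p_Thermal = 0.31 × 0.000270777 = 8.3941e-05
  P(Z=Cosmic)·p_Cosmic = 0.29 × 1.13865e-06 = 3.3021e-07
  P(Z=Electronic)·p_Electronic = 0.10 × 0.0054807 = 0.00054807
  P(Z=Acoustic)·p_Acoustic = 0.30 × 2.54096e-06 = 7.62288e-07
Sum: 8.3941e-05 + 3.3021e-07 + 0.00054807 + 7.62288e-07 = 0.000633103
P(Source Thermal | the observation) = 8.3941e-05 / 0.000633103 ≈ 0.133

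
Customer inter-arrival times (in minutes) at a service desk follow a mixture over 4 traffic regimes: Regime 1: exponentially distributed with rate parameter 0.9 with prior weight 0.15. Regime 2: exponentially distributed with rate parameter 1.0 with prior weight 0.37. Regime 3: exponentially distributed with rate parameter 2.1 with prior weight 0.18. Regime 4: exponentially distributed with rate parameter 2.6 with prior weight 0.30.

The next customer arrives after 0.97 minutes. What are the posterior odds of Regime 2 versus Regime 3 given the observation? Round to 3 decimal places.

Only the two components matter; the odds are (w_i f_i(x)) / (w_j f_j(x)).
Component likelihoods at x = 0.97 minutes:
  f_1 = 0.375927
  f_2 = 0.379083
  f_3 = 0.273881
  f_4 = 0.208777
Odds = (0.37/0.18) × (0.379083/0.273881) = 2.05556 × 1.38412 ≈ 2.845

2.845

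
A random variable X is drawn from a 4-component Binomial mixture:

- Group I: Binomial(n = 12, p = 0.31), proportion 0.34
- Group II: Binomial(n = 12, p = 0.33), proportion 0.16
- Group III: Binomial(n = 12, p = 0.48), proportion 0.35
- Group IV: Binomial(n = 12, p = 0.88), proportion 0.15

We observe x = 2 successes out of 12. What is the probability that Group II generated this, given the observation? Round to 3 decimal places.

0.257

Apply Bayes' rule: the posterior for each component is proportional to its prior times its likelihood at x.
Binomial probabilities:
  p_I = 0.155152
  p_II = 0.131015
  p_III = 0.0219816
  p_IV = 3.16462e-08
Weight by the priors:
  π_I·p_I = 0.34 × 0.155152 = 0.0527518
  π_II·p_II = 0.16 × 0.131015 = 0.0209623
  π_III·p_III = 0.35 × 0.0219816 = 0.00769357
  π_IV·p_IV = 0.15 × 3.16462e-08 = 4.74693e-09
Evidence: 0.0527518 + 0.0209623 + 0.00769357 + 4.74693e-09 = 0.0814077
P(Group II | x) = 0.0209623 / 0.0814077 ≈ 0.257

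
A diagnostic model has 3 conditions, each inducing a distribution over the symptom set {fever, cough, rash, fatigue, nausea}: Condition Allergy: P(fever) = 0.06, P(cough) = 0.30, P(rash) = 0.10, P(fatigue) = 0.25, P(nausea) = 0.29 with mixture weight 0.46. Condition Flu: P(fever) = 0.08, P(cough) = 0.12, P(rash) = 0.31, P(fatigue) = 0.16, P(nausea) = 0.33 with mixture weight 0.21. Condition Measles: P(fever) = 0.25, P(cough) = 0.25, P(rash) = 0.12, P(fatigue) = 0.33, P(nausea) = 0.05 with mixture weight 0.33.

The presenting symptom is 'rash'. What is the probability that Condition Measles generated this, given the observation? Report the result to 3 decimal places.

Apply Bayes' rule: the posterior for each component is proportional to its prior times its likelihood at x.
Component likelihoods at x = 'rash':
  p_Allergy = 0.1
  p_Flu = 0.31
  p_Measles = 0.12
Prior × likelihood for each component:
  w_Allergy·p_Allergy = 0.46 × 0.1 = 0.046
  w_Flu·p_Flu = 0.21 × 0.31 = 0.0651
  w_Measles·p_Measles = 0.33 × 0.12 = 0.0396
Normaliser: 0.046 + 0.0651 + 0.0396 = 0.1507
Responsibility of Condition Measles: 0.0396 / 0.1507 ≈ 0.263

0.263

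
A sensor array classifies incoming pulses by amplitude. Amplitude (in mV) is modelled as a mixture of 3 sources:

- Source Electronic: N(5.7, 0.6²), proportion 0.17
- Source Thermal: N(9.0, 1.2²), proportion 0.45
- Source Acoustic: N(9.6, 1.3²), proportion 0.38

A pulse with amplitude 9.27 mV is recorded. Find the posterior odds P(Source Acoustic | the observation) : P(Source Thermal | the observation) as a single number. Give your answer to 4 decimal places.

Posterior odds = (π_i f_i(x)) / (π_j f_j(x)); the normalising sum cancels.
Component likelihoods at x = 9.27 mV:
  f_Electronic = (1/(0.6·√(2π)))·exp(−(9.27−5.7)²/(2·0.6²)) = 0.664904·exp(-17.70125) = 1.36522e-08
  f_Thermal = (1/(1.2·√(2π)))·exp(−(9.27−9.0)²/(2·1.2²)) = 0.332452·exp(-0.02531) = 0.324142
  f_Acoustic = (1/(1.3·√(2π)))·exp(−(9.27−9.6)²/(2·1.3²)) = 0.306879·exp(-0.03222) = 0.297149
Odds = (0.38/0.45) × (0.297149/0.324142) = 0.844444 × 0.916724 ≈ 0.7741

0.7741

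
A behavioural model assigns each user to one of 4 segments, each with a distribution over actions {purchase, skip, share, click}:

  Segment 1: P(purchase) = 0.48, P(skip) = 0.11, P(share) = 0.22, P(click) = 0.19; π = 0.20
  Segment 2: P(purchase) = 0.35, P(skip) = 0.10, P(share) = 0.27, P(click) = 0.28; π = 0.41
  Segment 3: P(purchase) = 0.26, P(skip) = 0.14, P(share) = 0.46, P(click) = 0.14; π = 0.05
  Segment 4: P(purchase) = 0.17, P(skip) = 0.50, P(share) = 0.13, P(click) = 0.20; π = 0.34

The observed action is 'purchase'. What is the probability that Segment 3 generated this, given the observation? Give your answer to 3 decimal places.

By Bayes' theorem, P(k | x) = π_k f_k(x) / Σ_j π_j f_j(x).
Categorical probabilities:
  f_1 = P(purchase | comp) = 0.48
  f_2 = P(purchase | comp) = 0.35
  f_3 = P(purchase | comp) = 0.26
  f_4 = P(purchase | comp) = 0.17
Weight by the priors:
  π_1·f_1 = 0.20 × 0.48 = 0.096
  π_2·f_2 = 0.41 × 0.35 = 0.1435
  π_3·f_3 = 0.05 × 0.26 = 0.013
  π_4·f_4 = 0.34 × 0.17 = 0.0578
Sum: 0.096 + 0.1435 + 0.013 + 0.0578 = 0.3103
P(Segment 3 | data) ≈ 0.042

0.042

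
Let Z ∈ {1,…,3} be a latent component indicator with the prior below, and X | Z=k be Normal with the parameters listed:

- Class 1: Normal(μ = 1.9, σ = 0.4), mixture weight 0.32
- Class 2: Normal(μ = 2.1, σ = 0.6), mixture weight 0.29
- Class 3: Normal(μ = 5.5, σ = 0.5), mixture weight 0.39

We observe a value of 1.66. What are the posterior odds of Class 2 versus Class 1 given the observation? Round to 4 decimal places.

0.5528

Posterior odds = (w_i f_i(x)) / (w_j f_j(x)); the normalising sum cancels.
Evaluate each component's likelihood at the observed value:
  L_1 = 0.833062
  L_2 = 0.508138
  L_3 = 1.24187e-13
0.14736 / 0.26658 ≈ 0.5528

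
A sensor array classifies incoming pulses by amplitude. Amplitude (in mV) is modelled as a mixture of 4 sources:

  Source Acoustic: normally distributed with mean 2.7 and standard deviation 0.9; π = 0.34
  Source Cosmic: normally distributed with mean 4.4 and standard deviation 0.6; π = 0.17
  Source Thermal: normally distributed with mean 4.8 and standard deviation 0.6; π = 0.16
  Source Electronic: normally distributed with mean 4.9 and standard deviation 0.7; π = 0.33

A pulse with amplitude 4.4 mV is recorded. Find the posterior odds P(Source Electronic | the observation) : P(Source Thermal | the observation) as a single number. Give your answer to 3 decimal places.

Only the two components matter; the odds are (w_i f_i(x)) / (w_j f_j(x)).
Component likelihoods at x = 4.4 mV:
  L_Acoustic = (1/(0.9·√(2π)))·exp(−(4.4−2.7)²/(2·0.9²)) = 0.443269·exp(-1.78395) = 0.0744574
  L_Cosmic = (1/(0.6·√(2π)))·exp(−(4.4−4.4)²/(2·0.6²)) = 0.664904·exp(-0.00000) = 0.664904
  L_Thermal = (1/(0.6·√(2π)))·exp(−(4.4−4.8)²/(2·0.6²)) = 0.664904·exp(-0.22222) = 0.532413
  L_Electronic = (1/(0.7·√(2π)))·exp(−(4.4−4.9)²/(2·0.7²)) = 0.569918·exp(-0.25510) = 0.441593
Odds = (0.33/0.16) × (0.441593/0.532413) = 2.0625 × 0.829418 ≈ 1.711

1.711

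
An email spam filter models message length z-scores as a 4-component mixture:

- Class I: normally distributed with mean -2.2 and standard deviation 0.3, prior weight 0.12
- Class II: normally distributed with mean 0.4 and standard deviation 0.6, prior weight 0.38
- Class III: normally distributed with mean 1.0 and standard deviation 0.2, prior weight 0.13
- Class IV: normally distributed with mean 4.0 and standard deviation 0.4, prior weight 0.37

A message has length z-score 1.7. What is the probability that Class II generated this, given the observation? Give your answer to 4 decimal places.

0.9771

Posterior ∝ prior × likelihood, so P(k | x) ∝ P(Z=k) f_k(x); normalise over all components.
Evaluate each component's likelihood at the observed value:
  L_I = (1/(0.3·√(2π)))·exp(−(1.7−-2.2)²/(2·0.3²)) = 1.329808·exp(-84.50000) = 2.66628e-37
  L_II = (1/(0.6·√(2π)))·exp(−(1.7−0.4)²/(2·0.6²)) = 0.664904·exp(-2.34722) = 0.0635877
  L_III = (1/(0.2·√(2π)))·exp(−(1.7−1.0)²/(2·0.2²)) = 1.994711·exp(-6.12500) = 0.00436341
  L_IV = (1/(0.4·√(2π)))·exp(−(1.7−4.0)²/(2·0.4²)) = 0.997356·exp(-16.53125) = 6.59811e-08
Multiply by the mixture weights:
  P(Z=I)·L_I = 0.12 × 2.66628e-37 = 3.19953e-38
  P(Z=II)·L_II = 0.38 × 0.0635877 = 0.0241633
  P(Z=III)·L_III = 0.13 × 0.00436341 = 0.000567244
  P(Z=IV)·L_IV = 0.37 × 6.59811e-08 = 2.4413e-08
Sum: 3.19953e-38 + 0.0241633 + 0.000567244 + 2.4413e-08 = 0.0247306
P(Class II | 1.7) = 0.0241633 / 0.0247306 ≈ 0.9771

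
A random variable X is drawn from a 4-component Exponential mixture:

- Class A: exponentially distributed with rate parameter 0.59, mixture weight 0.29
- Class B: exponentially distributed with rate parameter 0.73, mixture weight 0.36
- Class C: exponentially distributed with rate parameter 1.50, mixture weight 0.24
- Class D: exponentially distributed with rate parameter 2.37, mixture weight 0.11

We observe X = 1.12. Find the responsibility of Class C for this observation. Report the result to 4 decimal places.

Posterior ∝ prior × likelihood, so P(k | x) ∝ π_k f_k(x); normalise over all components.
Exponential densities:
  L_A = 0.304698
  L_B = 0.322288
  L_C = 0.279561
  L_D = 0.166708
Weight by the priors:
  π_A·L_A = 0.29 × 0.304698 = 0.0883625
  π_B·L_B = 0.36 × 0.322288 = 0.116024
  π_C·L_C = 0.24 × 0.279561 = 0.0670946
  π_D·L_D = 0.11 × 0.166708 = 0.0183379
Sum: 0.0883625 + 0.116024 + 0.0670946 + 0.0183379 = 0.289819
So the posterior for Class C is 0.0670946 / 0.289819 ≈ 0.2315.

0.2315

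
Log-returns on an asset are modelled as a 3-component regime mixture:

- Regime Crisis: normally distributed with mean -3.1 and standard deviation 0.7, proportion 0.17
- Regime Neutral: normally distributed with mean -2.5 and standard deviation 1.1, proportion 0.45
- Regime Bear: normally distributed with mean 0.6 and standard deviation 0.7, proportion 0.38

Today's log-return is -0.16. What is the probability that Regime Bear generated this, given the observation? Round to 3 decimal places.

Posterior ∝ prior × likelihood, so P(k | x) ∝ P(Z=k) f_k(x); normalise over all components.
Normal densities:
  f_Crisis = (1/(0.7·√(2π)))·exp(−(-0.16−-3.1)²/(2·0.7²)) = 0.569918·exp(-8.82000) = 8.42044e-05
  f_Neutral = (1/(1.1·√(2π)))·exp(−(-0.16−-2.5)²/(2·1.1²)) = 0.362675·exp(-2.26264) = 0.0377453
  f_Bear = (1/(0.7·√(2π)))·exp(−(-0.16−0.6)²/(2·0.7²)) = 0.569918·exp(-0.58939) = 0.316114
Weight by the priors:
  P(Z=Crisis)·f_Crisis = 0.17 × 8.42044e-05 = 1.43147e-05
  P(Z=Neutral)·f_Neutral = 0.45 × 0.0377453 = 0.0169854
  P(Z=Bear)·f_Bear = 0.38 × 0.316114 = 0.120123
Marginal: 1.43147e-05 + 0.0169854 + 0.120123 = 0.137123
Responsibility of Regime Bear: 0.120123 / 0.137123 ≈ 0.876

0.876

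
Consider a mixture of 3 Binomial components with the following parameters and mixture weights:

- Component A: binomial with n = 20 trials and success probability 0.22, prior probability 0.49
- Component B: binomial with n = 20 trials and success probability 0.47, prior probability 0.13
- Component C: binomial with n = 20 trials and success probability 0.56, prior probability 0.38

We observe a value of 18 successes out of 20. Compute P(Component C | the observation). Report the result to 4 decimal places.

0.9792

By Bayes' theorem, P(k | x) = w_k f_k(x) / Σ_j w_j f_j(x).
Evaluate each component's likelihood at the observed value:
  p_A = 1.68481e-10
  p_B = 6.68447e-05
  p_C = 0.00107905
Prior × likelihood for each component:
  w_A·p_A = 0.49 × 1.68481e-10 = 8.25557e-11
  w_B·p_B = 0.13 × 6.68447e-05 = 8.68981e-06
  w_C·p_C = 0.38 × 0.00107905 = 0.000410041
Sum: 8.25557e-11 + 8.68981e-06 + 0.000410041 = 0.000418731
Responsibility of Component C: 0.000410041 / 0.000418731 ≈ 0.9792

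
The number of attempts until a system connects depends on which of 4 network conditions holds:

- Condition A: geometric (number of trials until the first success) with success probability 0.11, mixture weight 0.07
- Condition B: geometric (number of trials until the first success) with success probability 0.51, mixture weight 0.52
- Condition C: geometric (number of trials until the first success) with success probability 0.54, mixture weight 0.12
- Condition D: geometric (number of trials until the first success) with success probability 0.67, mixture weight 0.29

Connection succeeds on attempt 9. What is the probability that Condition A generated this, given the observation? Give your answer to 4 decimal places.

0.7448

Apply Bayes' rule: the posterior for each component is proportional to its prior times its likelihood at x.
Evaluate each component's likelihood at the observed value:
  f_A = 0.11·(1−0.11)^8 = 0.11·0.393659 = 0.0433025
  f_B = 0.51·(1−0.51)^8 = 0.51·0.00332329 = 0.00169488
  f_C = 0.54·(1−0.54)^8 = 0.54·0.00200476 = 0.00108257
  f_D = 0.67·(1−0.67)^8 = 0.67·0.000140641 = 9.42294e-05
Prior × likelihood for each component:
  π_A·f_A = 0.07 × 0.0433025 = 0.00303117
  π_B·f_B = 0.52 × 0.00169488 = 0.000881337
  π_C·f_C = 0.12 × 0.00108257 = 0.000129909
  π_D·f_D = 0.29 × 9.42294e-05 = 2.73265e-05
Normaliser: 0.00303117 + 0.000881337 + 0.000129909 + 2.73265e-05 = 0.00406975
P(Condition A | x) = 0.00303117 / 0.00406975 ≈ 0.7448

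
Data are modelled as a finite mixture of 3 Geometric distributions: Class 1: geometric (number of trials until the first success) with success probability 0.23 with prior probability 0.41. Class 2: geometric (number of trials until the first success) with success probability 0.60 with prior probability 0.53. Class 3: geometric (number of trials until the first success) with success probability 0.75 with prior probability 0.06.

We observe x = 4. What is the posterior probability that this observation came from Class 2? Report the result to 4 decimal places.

0.3175

Apply Bayes' rule: the posterior for each component is proportional to its prior times its likelihood at x.
Component likelihoods at x = 4:
  p_1 = 0.105003
  p_2 = 0.0384
  p_3 = 0.0117188
Multiply by the mixture weights:
  π_1·p_1 = 0.41 × 0.105003 = 0.0430511
  π_2·p_2 = 0.53 × 0.0384 = 0.020352
  π_3·p_3 = 0.06 × 0.0117188 = 0.000703125
Normaliser: 0.0430511 + 0.020352 + 0.000703125 = 0.0641062
So the posterior for Class 2 is 0.020352 / 0.0641062 ≈ 0.3175.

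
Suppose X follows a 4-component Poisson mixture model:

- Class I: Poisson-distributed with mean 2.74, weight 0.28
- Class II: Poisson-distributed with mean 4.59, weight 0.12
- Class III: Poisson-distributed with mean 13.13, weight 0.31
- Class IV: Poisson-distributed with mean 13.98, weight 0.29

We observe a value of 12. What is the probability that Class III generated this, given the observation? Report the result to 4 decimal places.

P(component k | x) = π_k·f_k(x) / marginal(x), where marginal(x) = Σ_j π_j·f_j(x).
Component likelihoods at x = 12:
  p_I = 2.41381e-05
  p_II = 0.00185355
  p_III = 0.108781
  p_IV = 0.0986989
Multiply by the mixture weights:
  π_I·p_I = 0.28 × 2.41381e-05 = 6.75867e-06
  π_II·p_II = 0.12 × 0.00185355 = 0.000222426
  π_III·p_III = 0.31 × 0.108781 = 0.0337221
  π_IV·p_IV = 0.29 × 0.0986989 = 0.0286227
Denominator: 6.75867e-06 + 0.000222426 + 0.0337221 + 0.0286227 = 0.062574
P(Class III | 12) = 0.0337221 / 0.062574 ≈ 0.5389

0.5389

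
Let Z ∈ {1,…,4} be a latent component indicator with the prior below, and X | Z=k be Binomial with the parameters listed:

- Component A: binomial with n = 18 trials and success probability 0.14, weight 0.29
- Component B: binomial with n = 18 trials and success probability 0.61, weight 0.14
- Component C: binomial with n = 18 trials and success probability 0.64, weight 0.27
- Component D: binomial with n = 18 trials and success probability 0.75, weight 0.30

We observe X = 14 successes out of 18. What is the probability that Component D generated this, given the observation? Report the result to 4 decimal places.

Posterior ∝ prior × likelihood, so P(k | x) ∝ π_k f_k(x); normalise over all components.
Evaluate each component's likelihood at the observed value:
  L_A = C(18,14)·0.14^14·0.86^4 = 3060·1.1112e-12·0.547008 = 1.85998e-09
  L_B = C(18,14)·0.61^14·0.39^4 = 3060·0.000987683·0.0231344 = 0.0699194
  L_C = C(18,14)·0.64^14·0.36^4 = 3060·0.00193428·0.0167962 = 0.0994148
  L_D = C(18,14)·0.75^14·0.25^4 = 3060·0.0178179·0.00390625 = 0.21298
Unnormalised posteriors:
  π_A·L_A = 0.29 × 1.85998e-09 = 5.39394e-10
  π_B·L_B = 0.14 × 0.0699194 = 0.00978871
  π_C·L_C = 0.27 × 0.0994148 = 0.026842
  π_D·L_D = 0.30 × 0.21298 = 0.063894
Denominator: 5.39394e-10 + 0.00978871 + 0.026842 + 0.063894 = 0.100525
Responsibility of Component D: 0.063894 / 0.100525 ≈ 0.6356

0.6356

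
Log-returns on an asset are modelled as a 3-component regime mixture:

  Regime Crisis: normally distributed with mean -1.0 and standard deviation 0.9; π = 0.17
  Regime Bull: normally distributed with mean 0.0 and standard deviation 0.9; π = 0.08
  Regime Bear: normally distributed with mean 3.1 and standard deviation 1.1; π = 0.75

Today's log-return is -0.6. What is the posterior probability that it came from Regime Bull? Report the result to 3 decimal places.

0.291

By Bayes' theorem, P(k | x) = w_k f_k(x) / Σ_j w_j f_j(x).
Evaluate each component's likelihood at the observed value:
  p_Crisis = (1/(0.9·√(2π)))·exp(−(-0.6−-1.0)²/(2·0.9²)) = 0.443269·exp(-0.09877) = 0.401582
  p_Bull = (1/(0.9·√(2π)))·exp(−(-0.6−0.0)²/(2·0.9²)) = 0.443269·exp(-0.22222) = 0.354942
  p_Bear = (1/(1.1·√(2π)))·exp(−(-0.6−3.1)²/(2·1.1²)) = 0.362675·exp(-5.65702) = 0.00126678
Weight by the priors:
  w_Crisis·p_Crisis = 0.17 × 0.401582 = 0.0682689
  w_Bull·p_Bull = 0.08 × 0.354942 = 0.0283954
  w_Bear·p_Bear = 0.75 × 0.00126678 = 0.000950088
Normaliser: 0.0682689 + 0.0283954 + 0.000950088 = 0.0976144
P(Regime Bull | x) = 0.0283954 / 0.0976144 ≈ 0.291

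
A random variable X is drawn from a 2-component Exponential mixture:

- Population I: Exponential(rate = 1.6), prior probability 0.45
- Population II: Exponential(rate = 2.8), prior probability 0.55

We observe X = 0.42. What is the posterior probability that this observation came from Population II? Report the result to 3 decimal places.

Apply Bayes' rule: the posterior for each component is proportional to its prior times its likelihood at x.
Exponential densities:
  f_I = 0.817098
  f_II = 0.863829
Multiply by the mixture weights:
  w_I·f_I = 0.45 × 0.817098 = 0.367694
  w_II·f_II = 0.55 × 0.863829 = 0.475106
Sum: 0.367694 + 0.475106 = 0.8428
So the posterior for Population II is 0.475106 / 0.8428 ≈ 0.564.

0.564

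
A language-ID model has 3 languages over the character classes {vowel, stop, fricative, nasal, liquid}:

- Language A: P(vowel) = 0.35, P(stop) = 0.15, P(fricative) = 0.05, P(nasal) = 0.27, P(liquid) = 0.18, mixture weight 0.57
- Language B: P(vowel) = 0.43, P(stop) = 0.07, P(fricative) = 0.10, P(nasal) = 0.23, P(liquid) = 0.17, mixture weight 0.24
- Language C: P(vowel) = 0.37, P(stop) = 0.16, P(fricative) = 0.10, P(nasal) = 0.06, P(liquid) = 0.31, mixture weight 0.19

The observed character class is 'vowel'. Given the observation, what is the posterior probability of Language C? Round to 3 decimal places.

The responsibility of component k is w_k f_k(x) divided by Σ_j w_j f_j(x).
Evaluate each component's likelihood at the observed value:
  L_A = P(vowel | comp) = 0.35
  L_B = P(vowel | comp) = 0.43
  L_C = P(vowel | comp) = 0.37
Weight by the priors:
  w_A·L_A = 0.57 × 0.35 = 0.1995
  w_B·L_B = 0.24 × 0.43 = 0.1032
  w_C·L_C = 0.19 × 0.37 = 0.0703
Normaliser: 0.1995 + 0.1032 + 0.0703 = 0.373
P(Language C | 'vowel') ≈ 0.188

0.188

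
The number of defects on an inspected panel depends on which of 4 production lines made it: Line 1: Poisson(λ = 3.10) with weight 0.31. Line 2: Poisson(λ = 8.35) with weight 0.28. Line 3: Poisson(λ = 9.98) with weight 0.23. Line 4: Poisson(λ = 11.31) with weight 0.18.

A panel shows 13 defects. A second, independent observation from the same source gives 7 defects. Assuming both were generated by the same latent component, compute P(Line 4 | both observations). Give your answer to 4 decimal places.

0.2606

Apply Bayes' rule: the posterior for each component is proportional to its prior times its likelihood at x.
Since both observations come from the same component, the likelihood for component k is f_k(x₁)·f_k(x₂).
  L_1 = [1.76648e-05] × [0.0245917] = 4.34407e-07
  L_2 = [0.0364154] × [0.132744] = 0.00483394
  L_3 = [0.0724699] × [0.0906201] = 0.00656723
  L_4 = [0.0974682] × [0.0575357] = 0.0056079
Prior × likelihood for each component:
  π_1·L_1 = 0.31 × 4.34407e-07 = 1.34666e-07
  π_2·L_2 = 0.28 × 0.00483394 = 0.0013535
  π_3·L_3 = 0.23 × 0.00656723 = 0.00151046
  π_4·L_4 = 0.18 × 0.0056079 = 0.00100942
Marginal: 1.34666e-07 + 0.0013535 + 0.00151046 + 0.00100942 = 0.00387352
P(Line 4 | x) = 0.00100942 / 0.00387352 ≈ 0.2606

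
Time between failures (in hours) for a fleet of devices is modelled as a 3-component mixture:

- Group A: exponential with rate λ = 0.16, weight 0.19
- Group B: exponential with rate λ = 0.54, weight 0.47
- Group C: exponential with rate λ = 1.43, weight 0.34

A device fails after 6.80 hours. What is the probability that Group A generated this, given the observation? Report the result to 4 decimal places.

0.6124

Posterior ∝ prior × likelihood, so P(k | x) ∝ π_k f_k(x); normalise over all components.
Exponential densities:
  L_A = 0.16·e^(−0.16·6.80) = 0.16·e^(−1.0880) = 0.0539023
  L_B = 0.54·e^(−0.54·6.80) = 0.54·e^(−3.6720) = 0.0137298
  L_C = 1.43·e^(−1.43·6.80) = 1.43·e^(−9.7240) = 8.55572e-05
Prior × likelihood for each component:
  π_A·L_A = 0.19 × 0.0539023 = 0.0102414
  π_B·L_B = 0.47 × 0.0137298 = 0.00645301
  π_C·L_C = 0.34 × 8.55572e-05 = 2.90894e-05
Sum: 0.0102414 + 0.00645301 + 2.90894e-05 = 0.0167235
Responsibility of Group A: 0.0102414 / 0.0167235 ≈ 0.6124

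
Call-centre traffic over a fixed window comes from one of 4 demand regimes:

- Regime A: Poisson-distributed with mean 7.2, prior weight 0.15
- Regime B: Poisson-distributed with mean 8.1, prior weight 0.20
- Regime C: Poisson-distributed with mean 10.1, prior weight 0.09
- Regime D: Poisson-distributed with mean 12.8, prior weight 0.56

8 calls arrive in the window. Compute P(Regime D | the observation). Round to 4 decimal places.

The responsibility of component k is w_k f_k(x) divided by Σ_j w_j f_j(x).
Evaluate each component's likelihood at the observed value:
  p_A = e^(−7.2)·7.2^8/8! = 0.133727
  p_B = e^(−8.1)·8.1^8/8! = 0.1395
  p_C = e^(−10.1)·10.1^8/8! = 0.110326
  p_D = e^(−12.8)·12.8^8/8! = 0.0493389
Prior × likelihood for each component:
  w_A·p_A = 0.15 × 0.133727 = 0.0200591
  w_B·p_B = 0.20 × 0.1395 = 0.0279
  w_C·p_C = 0.09 × 0.110326 = 0.0099293
  w_D·p_D = 0.56 × 0.0493389 = 0.0276298
Marginal: 0.0200591 + 0.0279 + 0.0099293 + 0.0276298 = 0.0855182
P(Regime D | the observation) = 0.0276298 / 0.0855182 ≈ 0.3231

0.3231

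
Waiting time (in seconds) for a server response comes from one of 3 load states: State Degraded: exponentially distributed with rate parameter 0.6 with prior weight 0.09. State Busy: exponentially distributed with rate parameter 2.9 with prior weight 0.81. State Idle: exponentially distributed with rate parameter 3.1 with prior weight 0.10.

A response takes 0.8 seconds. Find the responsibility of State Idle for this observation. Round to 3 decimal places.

0.089

By Bayes' theorem, P(k | x) = π_k f_k(x) / Σ_j π_j f_j(x).
Component likelihoods at x = 0.8 seconds:
  p_Degraded = 0.6·e^(−0.6·0.8) = 0.6·e^(−0.4800) = 0.37127
  p_Busy = 2.9·e^(−2.9·0.8) = 2.9·e^(−2.3200) = 0.284993
  p_Idle = 3.1·e^(−3.1·0.8) = 3.1·e^(−2.4800) = 0.259604
Weight by the priors:
  π_Degraded·p_Degraded = 0.09 × 0.37127 = 0.0334143
  π_Busy·p_Busy = 0.81 × 0.284993 = 0.230845
  π_Idle·p_Idle = 0.10 × 0.259604 = 0.0259604
Normaliser: 0.0334143 + 0.230845 + 0.0259604 = 0.290219
P(State Idle | x) ≈ 0.089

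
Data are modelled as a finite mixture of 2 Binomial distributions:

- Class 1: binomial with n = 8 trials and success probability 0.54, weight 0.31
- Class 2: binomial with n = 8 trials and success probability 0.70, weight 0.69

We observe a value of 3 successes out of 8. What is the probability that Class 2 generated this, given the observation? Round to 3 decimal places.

P(component k | x) = w_k·f_k(x) / marginal(x), where marginal(x) = Σ_j w_j·f_j(x).
Evaluate each component's likelihood at the observed value:
  f_1 = C(8,3)·0.54^3·0.46^5 = 56·0.157464·0.0205963 = 0.181618
  f_2 = C(8,3)·0.70^3·0.30^5 = 56·0.343·0.00243 = 0.0466754
Multiply by the mixture weights:
  w_1·f_1 = 0.31 × 0.181618 = 0.0563015
  w_2·f_2 = 0.69 × 0.0466754 = 0.0322061
Sum: 0.0563015 + 0.0322061 = 0.0885076
P(Class 2 | data) = 0.0322061 / 0.0885076 ≈ 0.364

0.364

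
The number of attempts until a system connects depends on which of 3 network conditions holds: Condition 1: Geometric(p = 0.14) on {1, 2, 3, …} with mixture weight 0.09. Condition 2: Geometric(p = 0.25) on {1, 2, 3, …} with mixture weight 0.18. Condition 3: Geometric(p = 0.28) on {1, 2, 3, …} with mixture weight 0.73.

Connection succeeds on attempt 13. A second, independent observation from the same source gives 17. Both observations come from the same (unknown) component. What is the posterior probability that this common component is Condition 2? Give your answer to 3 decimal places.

0.101

Posterior ∝ prior × likelihood, so P(k | x) ∝ w_k f_k(x); normalise over all components.
Since both observations come from the same component, the likelihood for component k is f_k(x₁)·f_k(x₂).
  L_1 = [0.14·(1−0.14)^12 = 0.14·0.163675 = 0.0229145] × [0.0125344] = 0.000287219
  L_2 = [0.25·(1−0.25)^12 = 0.25·0.0316764 = 0.00791909] × [0.00250565] = 1.98425e-05
  L_3 = [0.28·(1−0.28)^12 = 0.28·0.0194084 = 0.00543435] × [0.00146042] = 7.93644e-06
Prior × likelihood for each component:
  w_1·L_1 = 0.09 × 0.000287219 = 2.58497e-05
  w_2·L_2 = 0.18 × 1.98425e-05 = 3.57164e-06
  w_3·L_3 = 0.73 × 7.93644e-06 = 5.7936e-06
Normaliser: 2.58497e-05 + 3.57164e-06 + 5.7936e-06 = 3.52149e-05
Responsibility of Condition 2: 3.57164e-06 / 3.52149e-05 ≈ 0.101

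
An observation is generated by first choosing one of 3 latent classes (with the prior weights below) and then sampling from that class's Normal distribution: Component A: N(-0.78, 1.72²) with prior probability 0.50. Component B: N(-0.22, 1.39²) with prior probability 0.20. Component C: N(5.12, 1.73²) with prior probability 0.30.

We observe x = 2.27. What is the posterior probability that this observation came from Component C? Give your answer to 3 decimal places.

0.333

The responsibility of component k is π_k f_k(x) divided by Σ_j π_j f_j(x).
Component likelihoods at x = 2.27:
  p_A = (1/(1.72·√(2π)))·exp(−(2.27−-0.78)²/(2·1.72²)) = 0.231943·exp(-1.57222) = 0.0481477
  p_B = (1/(1.39·√(2π)))·exp(−(2.27−-0.22)²/(2·1.39²)) = 0.287009·exp(-1.60450) = 0.057686
  p_C = (1/(1.73·√(2π)))·exp(−(2.27−5.12)²/(2·1.73²)) = 0.230602·exp(-1.35696) = 0.0593667
Multiply by the mixture weights:
  π_A·p_A = 0.50 × 0.0481477 = 0.0240739
  π_B·p_B = 0.20 × 0.057686 = 0.0115372
  π_C·p_C = 0.30 × 0.0593667 = 0.01781
Denominator: 0.0240739 + 0.0115372 + 0.01781 = 0.0534211
P(Component C | x) = 0.01781 / 0.0534211 ≈ 0.333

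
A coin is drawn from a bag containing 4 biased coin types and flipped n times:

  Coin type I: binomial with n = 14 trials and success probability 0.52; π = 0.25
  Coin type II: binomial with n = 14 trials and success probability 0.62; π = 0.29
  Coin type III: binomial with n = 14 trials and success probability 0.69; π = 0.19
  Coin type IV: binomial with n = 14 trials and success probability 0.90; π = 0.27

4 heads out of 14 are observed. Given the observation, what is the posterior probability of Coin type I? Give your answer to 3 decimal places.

By Bayes' theorem, P(k | x) = P(Z=k) f_k(x) / Σ_j P(Z=j) f_j(x).
Component likelihoods at x = 4 heads out of 14:
  f_I = C(14,4)·0.52^4·0.48^10 = 1001·0.0731162·0.000649251 = 0.0475182
  f_II = C(14,4)·0.62^4·0.38^10 = 1001·0.147763·6.27821e-05 = 0.00928617
  f_III = C(14,4)·0.69^4·0.31^10 = 1001·0.226671·8.19628e-06 = 0.00185972
  f_IV = C(14,4)·0.90^4·0.10^10 = 1001·0.6561·1e-10 = 6.56756e-08
Unnormalised posteriors:
  P(Z=I)·f_I = 0.25 × 0.0475182 = 0.0118795
  P(Z=II)·f_II = 0.29 × 0.00928617 = 0.00269299
  P(Z=III)·f_III = 0.19 × 0.00185972 = 0.000353347
  P(Z=IV)·f_IV = 0.27 × 6.56756e-08 = 1.77324e-08
Evidence: 0.0118795 + 0.00269299 + 0.000353347 + 1.77324e-08 = 0.0149259
P(Coin type I | data) ≈ 0.796

0.796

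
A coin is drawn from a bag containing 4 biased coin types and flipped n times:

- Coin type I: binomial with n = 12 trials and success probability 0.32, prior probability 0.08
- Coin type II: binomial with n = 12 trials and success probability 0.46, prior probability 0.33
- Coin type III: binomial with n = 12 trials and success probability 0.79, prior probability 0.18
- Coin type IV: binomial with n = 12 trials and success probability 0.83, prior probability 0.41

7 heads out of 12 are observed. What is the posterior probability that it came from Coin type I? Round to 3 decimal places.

By Bayes' theorem, P(k | x) = π_k f_k(x) / Σ_j π_j f_j(x).
Evaluate each component's likelihood at the observed value:
  L_I = 0.0395658
  L_II = 0.158489
  L_III = 0.0621171
  L_IV = 0.0305152
Prior × likelihood for each component:
  π_I·L_I = 0.08 × 0.0395658 = 0.00316526
  π_II·L_II = 0.33 × 0.158489 = 0.0523013
  π_III·L_III = 0.18 × 0.0621171 = 0.0111811
  π_IV·L_IV = 0.41 × 0.0305152 = 0.0125112
Marginal: 0.00316526 + 0.0523013 + 0.0111811 + 0.0125112 = 0.0791589
P(Coin type I | the observation) = 0.00316526 / 0.0791589 ≈ 0.040

0.040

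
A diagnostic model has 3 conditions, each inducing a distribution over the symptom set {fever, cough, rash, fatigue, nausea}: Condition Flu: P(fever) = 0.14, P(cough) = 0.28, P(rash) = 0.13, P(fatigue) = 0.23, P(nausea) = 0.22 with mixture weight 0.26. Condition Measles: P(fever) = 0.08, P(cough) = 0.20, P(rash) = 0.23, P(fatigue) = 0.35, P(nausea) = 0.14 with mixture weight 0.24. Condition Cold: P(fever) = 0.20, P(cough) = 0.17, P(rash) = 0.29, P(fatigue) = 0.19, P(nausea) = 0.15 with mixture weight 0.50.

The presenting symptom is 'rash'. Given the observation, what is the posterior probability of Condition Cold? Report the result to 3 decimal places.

The responsibility of component k is P(Z=k) f_k(x) divided by Σ_j P(Z=j) f_j(x).
Evaluate each component's likelihood at the observed value:
  L_Flu = 0.13
  L_Measles = 0.23
  L_Cold = 0.29
Unnormalised posteriors:
  P(Z=Flu)·L_Flu = 0.26 × 0.13 = 0.0338
  P(Z=Measles)·L_Measles = 0.24 × 0.23 = 0.0552
  P(Z=Cold)·L_Cold = 0.50 × 0.29 = 0.145
Normaliser: 0.0338 + 0.0552 + 0.145 = 0.234
Responsibility of Condition Cold: 0.145 / 0.234 ≈ 0.620

0.620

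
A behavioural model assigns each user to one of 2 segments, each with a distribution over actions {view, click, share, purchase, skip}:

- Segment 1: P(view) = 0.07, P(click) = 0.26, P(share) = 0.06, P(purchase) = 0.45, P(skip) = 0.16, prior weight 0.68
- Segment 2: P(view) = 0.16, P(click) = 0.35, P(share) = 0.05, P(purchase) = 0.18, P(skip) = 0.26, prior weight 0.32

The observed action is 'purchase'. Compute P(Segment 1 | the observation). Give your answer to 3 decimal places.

0.842

By Bayes' theorem, P(k | x) = P(Z=k) f_k(x) / Σ_j P(Z=j) f_j(x).
Component likelihoods at x = 'purchase':
  L_1 = P(purchase | comp) = 0.45
  L_2 = P(purchase | comp) = 0.18
Unnormalised posteriors:
  P(Z=1)·L_1 = 0.68 × 0.45 = 0.306
  P(Z=2)·L_2 = 0.32 × 0.18 = 0.0576
Normaliser: 0.306 + 0.0576 = 0.3636
So the posterior for Segment 1 is 0.306 / 0.3636 ≈ 0.842.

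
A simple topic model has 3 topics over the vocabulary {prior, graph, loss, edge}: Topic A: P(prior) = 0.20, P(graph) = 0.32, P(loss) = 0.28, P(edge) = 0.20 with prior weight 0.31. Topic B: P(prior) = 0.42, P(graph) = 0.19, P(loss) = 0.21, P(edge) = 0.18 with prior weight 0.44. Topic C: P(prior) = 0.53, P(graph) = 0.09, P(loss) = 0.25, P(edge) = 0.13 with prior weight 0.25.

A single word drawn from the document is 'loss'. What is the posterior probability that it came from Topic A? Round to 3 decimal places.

0.359

Apply Bayes' rule: the posterior for each component is proportional to its prior times its likelihood at x.
Evaluate each component's likelihood at the observed value:
  L_A = 0.28
  L_B = 0.21
  L_C = 0.25
Unnormalised posteriors:
  π_A·L_A = 0.31 × 0.28 = 0.0868
  π_B·L_B = 0.44 × 0.21 = 0.0924
  π_C·L_C = 0.25 × 0.25 = 0.0625
Marginal: 0.0868 + 0.0924 + 0.0625 = 0.2417
Responsibility of Topic A: 0.0868 / 0.2417 ≈ 0.359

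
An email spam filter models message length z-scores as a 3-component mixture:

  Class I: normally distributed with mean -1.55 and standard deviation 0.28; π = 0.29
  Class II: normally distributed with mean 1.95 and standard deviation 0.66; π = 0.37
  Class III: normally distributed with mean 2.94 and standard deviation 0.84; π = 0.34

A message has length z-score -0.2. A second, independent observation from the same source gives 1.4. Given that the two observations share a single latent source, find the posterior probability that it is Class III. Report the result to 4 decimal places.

0.0271

P(component k | x) = π_k·f_k(x) / marginal(x), where marginal(x) = Σ_j π_j·f_j(x).
Since both observations come from the same component, the likelihood for component k is f_k(x₁)·f_k(x₂).
  p_I = [(1/(0.28·√(2π)))·exp(−(-0.2−-1.55)²/(2·0.28²)) = 1.424794·exp(-11.62309) = 1.27617e-05] × [1.12236e-24] = 1.43232e-29
  p_II = [(1/(0.66·√(2π)))·exp(−(-0.2−1.95)²/(2·0.66²)) = 0.604458·exp(-5.30590) = 0.00299946] × [0.427139] = 0.00128119
  p_III = [(1/(0.84·√(2π)))·exp(−(-0.2−2.94)²/(2·0.84²)) = 0.474931·exp(-6.98668) = 0.000438889] × [0.0884657] = 3.88266e-05
Weight by the priors:
  π_I·p_I = 0.29 × 1.43232e-29 = 4.15374e-30
  π_II·p_II = 0.37 × 0.00128119 = 0.000474039
  π_III·p_III = 0.34 × 3.88266e-05 = 1.32011e-05
Normaliser: 4.15374e-30 + 0.000474039 + 1.32011e-05 = 0.00048724
So the posterior for Class III is 1.32011e-05 / 0.00048724 ≈ 0.0271.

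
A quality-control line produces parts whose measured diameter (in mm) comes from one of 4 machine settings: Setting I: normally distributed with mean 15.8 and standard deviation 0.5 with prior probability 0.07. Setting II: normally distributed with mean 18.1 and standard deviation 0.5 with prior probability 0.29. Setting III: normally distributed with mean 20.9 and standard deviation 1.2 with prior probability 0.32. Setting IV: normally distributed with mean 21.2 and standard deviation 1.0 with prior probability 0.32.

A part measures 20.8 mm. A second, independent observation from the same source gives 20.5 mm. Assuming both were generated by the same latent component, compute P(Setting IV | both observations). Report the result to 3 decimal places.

P(component k | x) = π_k·f_k(x) / marginal(x), where marginal(x) = Σ_j π_j·f_j(x).
Since both observations come from the same component, the likelihood for component k is f_k(x₁)·f_k(x₂).
  L_I = [1.53892e-22] × [5.18573e-20] = 7.98042e-42
  L_II = [3.71472e-07] × [7.9226e-06] = 2.94303e-12
  L_III = [0.3313] × [0.314486] = 0.104189
  L_IV = [0.36827] × [0.312254] = 0.114994
Weight by the priors:
  π_I·L_I = 0.07 × 7.98042e-42 = 5.58629e-43
  π_II·L_II = 0.29 × 2.94303e-12 = 8.53478e-13
  π_III·L_III = 0.32 × 0.104189 = 0.0333405
  π_IV·L_IV = 0.32 × 0.114994 = 0.036798
Evidence: 5.58629e-43 + 8.53478e-13 + 0.0333405 + 0.036798 = 0.0701385
So the posterior for Setting IV is 0.036798 / 0.0701385 ≈ 0.525.

0.525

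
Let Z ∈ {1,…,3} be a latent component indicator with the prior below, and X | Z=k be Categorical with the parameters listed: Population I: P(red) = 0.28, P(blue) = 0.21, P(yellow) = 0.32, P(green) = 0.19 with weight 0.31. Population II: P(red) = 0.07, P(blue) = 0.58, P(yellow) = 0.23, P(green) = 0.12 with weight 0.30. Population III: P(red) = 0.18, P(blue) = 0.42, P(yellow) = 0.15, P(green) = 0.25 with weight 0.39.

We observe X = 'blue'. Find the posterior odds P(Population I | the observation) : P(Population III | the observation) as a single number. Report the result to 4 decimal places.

Posterior odds = (π_i f_i(x)) / (π_j f_j(x)); the normalising sum cancels.
Categorical probabilities:
  L_I = P(blue | comp) = 0.21
  L_II = P(blue | comp) = 0.58
  L_III = P(blue | comp) = 0.42
0.0651 / 0.1638 ≈ 0.3974

0.3974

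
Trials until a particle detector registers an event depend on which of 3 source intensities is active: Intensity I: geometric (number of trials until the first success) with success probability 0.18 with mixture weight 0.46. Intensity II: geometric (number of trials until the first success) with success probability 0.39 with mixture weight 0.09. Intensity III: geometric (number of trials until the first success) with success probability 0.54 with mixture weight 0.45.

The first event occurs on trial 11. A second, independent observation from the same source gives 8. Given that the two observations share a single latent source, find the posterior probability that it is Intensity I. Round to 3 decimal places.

0.994

The responsibility of component k is w_k f_k(x) divided by Σ_j w_j f_j(x).
Since both observations come from the same component, the likelihood for component k is f_k(x₁)·f_k(x₂).
  f_I = [0.18·(1−0.18)^10 = 0.18·0.137448 = 0.0247406] × [0.0448714] = 0.00111015
  f_II = [0.39·(1−0.39)^10 = 0.39·0.00713343 = 0.00278204] × [0.0122567] = 3.40986e-05
  f_III = [0.54·(1−0.54)^10 = 0.54·0.000424207 = 0.000229072] × [0.00235342] = 5.39102e-07
Multiply by the mixture weights:
  w_I·f_I = 0.46 × 0.00111015 = 0.000510668
  w_II·f_II = 0.09 × 3.40986e-05 = 3.06887e-06
  w_III·f_III = 0.45 × 5.39102e-07 = 2.42596e-07
Marginal: 0.000510668 + 3.06887e-06 + 2.42596e-07 = 0.000513979
P(Intensity I | x₁,x₂) ≈ 0.994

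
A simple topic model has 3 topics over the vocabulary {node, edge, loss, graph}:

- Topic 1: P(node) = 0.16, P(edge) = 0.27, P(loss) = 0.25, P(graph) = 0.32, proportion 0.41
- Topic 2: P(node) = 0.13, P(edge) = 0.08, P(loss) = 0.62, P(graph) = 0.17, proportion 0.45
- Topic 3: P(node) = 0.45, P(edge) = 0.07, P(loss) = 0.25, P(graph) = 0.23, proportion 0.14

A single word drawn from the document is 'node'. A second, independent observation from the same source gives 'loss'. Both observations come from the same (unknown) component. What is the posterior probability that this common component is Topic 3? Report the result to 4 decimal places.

0.2302

By Bayes' theorem, P(k | x) = P(Z=k) f_k(x) / Σ_j P(Z=j) f_j(x).
Since both observations come from the same component, the likelihood for component k is f_k(x₁)·f_k(x₂).
  L_1 = [P(node | comp) = 0.16] × [0.25] = 0.04
  L_2 = [P(node | comp) = 0.13] × [0.62] = 0.0806
  L_3 = [P(node | comp) = 0.45] × [0.25] = 0.1125
Multiply by the mixture weights:
  P(Z=1)·L_1 = 0.41 × 0.04 = 0.0164
  P(Z=2)·L_2 = 0.45 × 0.0806 = 0.03627
  P(Z=3)·L_3 = 0.14 × 0.1125 = 0.01575
Denominator: 0.0164 + 0.03627 + 0.01575 = 0.06842
Responsibility of Topic 3: 0.01575 / 0.06842 ≈ 0.2302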